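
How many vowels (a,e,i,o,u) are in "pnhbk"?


Input: pnhbk
Checking each character:
  'p' at position 0: consonant
  'n' at position 1: consonant
  'h' at position 2: consonant
  'b' at position 3: consonant
  'k' at position 4: consonant
Total vowels: 0

0


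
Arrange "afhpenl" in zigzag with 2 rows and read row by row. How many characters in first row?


Zigzag "afhpenl" into 2 rows:
Placing characters:
  'a' => row 0
  'f' => row 1
  'h' => row 0
  'p' => row 1
  'e' => row 0
  'n' => row 1
  'l' => row 0
Rows:
  Row 0: "ahel"
  Row 1: "fpn"
First row length: 4

4


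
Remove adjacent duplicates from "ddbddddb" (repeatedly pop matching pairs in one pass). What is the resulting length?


Input: ddbddddb
Stack-based adjacent duplicate removal:
  Read 'd': push. Stack: d
  Read 'd': matches stack top 'd' => pop. Stack: (empty)
  Read 'b': push. Stack: b
  Read 'd': push. Stack: bd
  Read 'd': matches stack top 'd' => pop. Stack: b
  Read 'd': push. Stack: bd
  Read 'd': matches stack top 'd' => pop. Stack: b
  Read 'b': matches stack top 'b' => pop. Stack: (empty)
Final stack: "" (length 0)

0


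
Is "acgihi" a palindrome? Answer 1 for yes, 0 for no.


Input: acgihi
Reversed: ihigca
  Compare pos 0 ('a') with pos 5 ('i'): MISMATCH
  Compare pos 1 ('c') with pos 4 ('h'): MISMATCH
  Compare pos 2 ('g') with pos 3 ('i'): MISMATCH
Result: not a palindrome

0


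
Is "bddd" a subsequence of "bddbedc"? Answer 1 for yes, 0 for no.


Check if "bddd" is a subsequence of "bddbedc"
Greedy scan:
  Position 0 ('b'): matches sub[0] = 'b'
  Position 1 ('d'): matches sub[1] = 'd'
  Position 2 ('d'): matches sub[2] = 'd'
  Position 3 ('b'): no match needed
  Position 4 ('e'): no match needed
  Position 5 ('d'): matches sub[3] = 'd'
  Position 6 ('c'): no match needed
All 4 characters matched => is a subsequence

1


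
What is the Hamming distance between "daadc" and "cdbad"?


Comparing "daadc" and "cdbad" position by position:
  Position 0: 'd' vs 'c' => differ
  Position 1: 'a' vs 'd' => differ
  Position 2: 'a' vs 'b' => differ
  Position 3: 'd' vs 'a' => differ
  Position 4: 'c' vs 'd' => differ
Total differences (Hamming distance): 5

5


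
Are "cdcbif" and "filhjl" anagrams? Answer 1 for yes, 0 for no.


Strings: "cdcbif", "filhjl"
Sorted first:  bccdfi
Sorted second: fhijll
Differ at position 0: 'b' vs 'f' => not anagrams

0


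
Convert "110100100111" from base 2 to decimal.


Input: "110100100111" in base 2
Positional expansion:
  Digit '1' (value 1) x 2^11 = 2048
  Digit '1' (value 1) x 2^10 = 1024
  Digit '0' (value 0) x 2^9 = 0
  Digit '1' (value 1) x 2^8 = 256
  Digit '0' (value 0) x 2^7 = 0
  Digit '0' (value 0) x 2^6 = 0
  Digit '1' (value 1) x 2^5 = 32
  Digit '0' (value 0) x 2^4 = 0
  Digit '0' (value 0) x 2^3 = 0
  Digit '1' (value 1) x 2^2 = 4
  Digit '1' (value 1) x 2^1 = 2
  Digit '1' (value 1) x 2^0 = 1
Sum = 3367

3367


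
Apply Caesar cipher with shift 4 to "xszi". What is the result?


Caesar cipher: shift "xszi" by 4
  'x' (pos 23) + 4 = pos 1 = 'b'
  's' (pos 18) + 4 = pos 22 = 'w'
  'z' (pos 25) + 4 = pos 3 = 'd'
  'i' (pos 8) + 4 = pos 12 = 'm'
Result: bwdm

bwdm


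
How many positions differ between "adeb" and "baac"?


Comparing "adeb" and "baac" position by position:
  Position 0: 'a' vs 'b' => DIFFER
  Position 1: 'd' vs 'a' => DIFFER
  Position 2: 'e' vs 'a' => DIFFER
  Position 3: 'b' vs 'c' => DIFFER
Positions that differ: 4

4


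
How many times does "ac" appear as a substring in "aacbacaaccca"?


Searching for "ac" in "aacbacaaccca"
Scanning each position:
  Position 0: "aa" => no
  Position 1: "ac" => MATCH
  Position 2: "cb" => no
  Position 3: "ba" => no
  Position 4: "ac" => MATCH
  Position 5: "ca" => no
  Position 6: "aa" => no
  Position 7: "ac" => MATCH
  Position 8: "cc" => no
  Position 9: "cc" => no
  Position 10: "ca" => no
Total occurrences: 3

3


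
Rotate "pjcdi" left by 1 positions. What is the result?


Input: "pjcdi", rotate left by 1
First 1 characters: "p"
Remaining characters: "jcdi"
Concatenate remaining + first: "jcdi" + "p" = "jcdip"

jcdip


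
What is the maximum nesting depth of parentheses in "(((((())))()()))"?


Input: "(((((())))()()))"
Tracking depth:
  Position 0 '(': depth becomes 1
  Position 1 '(': depth becomes 2
  Position 2 '(': depth becomes 3
  Position 3 '(': depth becomes 4
  Position 4 '(': depth becomes 5
  Position 5 '(': depth becomes 6
  Position 6 ')': depth becomes 5
  Position 7 ')': depth becomes 4
  Position 8 ')': depth becomes 3
  Position 9 ')': depth becomes 2
  Position 10 '(': depth becomes 3
  Position 11 ')': depth becomes 2
  Position 12 '(': depth becomes 3
  Position 13 ')': depth becomes 2
  Position 14 ')': depth becomes 1
  Position 15 ')': depth becomes 0
Maximum depth reached: 6

6


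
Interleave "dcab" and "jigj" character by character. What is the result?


Interleaving "dcab" and "jigj":
  Position 0: 'd' from first, 'j' from second => "dj"
  Position 1: 'c' from first, 'i' from second => "ci"
  Position 2: 'a' from first, 'g' from second => "ag"
  Position 3: 'b' from first, 'j' from second => "bj"
Result: djciagbj

djciagbj


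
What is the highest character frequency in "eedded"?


Input: eedded
Character counts:
  'd': 3
  'e': 3
Maximum frequency: 3

3


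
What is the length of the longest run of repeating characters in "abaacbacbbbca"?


Input: "abaacbacbbbca"
Scanning for longest run:
  Position 1 ('b'): new char, reset run to 1
  Position 2 ('a'): new char, reset run to 1
  Position 3 ('a'): continues run of 'a', length=2
  Position 4 ('c'): new char, reset run to 1
  Position 5 ('b'): new char, reset run to 1
  Position 6 ('a'): new char, reset run to 1
  Position 7 ('c'): new char, reset run to 1
  Position 8 ('b'): new char, reset run to 1
  Position 9 ('b'): continues run of 'b', length=2
  Position 10 ('b'): continues run of 'b', length=3
  Position 11 ('c'): new char, reset run to 1
  Position 12 ('a'): new char, reset run to 1
Longest run: 'b' with length 3

3


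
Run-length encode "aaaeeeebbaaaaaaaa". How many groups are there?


Input: aaaeeeebbaaaaaaaa
Scanning for consecutive runs:
  Group 1: 'a' x 3 (positions 0-2)
  Group 2: 'e' x 4 (positions 3-6)
  Group 3: 'b' x 2 (positions 7-8)
  Group 4: 'a' x 8 (positions 9-16)
Total groups: 4

4


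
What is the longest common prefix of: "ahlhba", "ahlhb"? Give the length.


Words: ahlhba, ahlhb
  Position 0: all 'a' => match
  Position 1: all 'h' => match
  Position 2: all 'l' => match
  Position 3: all 'h' => match
  Position 4: all 'b' => match
LCP = "ahlhb" (length 5)

5


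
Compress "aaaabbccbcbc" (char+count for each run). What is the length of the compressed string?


Input: aaaabbccbcbc
Runs:
  'a' x 4 => "a4"
  'b' x 2 => "b2"
  'c' x 2 => "c2"
  'b' x 1 => "b1"
  'c' x 1 => "c1"
  'b' x 1 => "b1"
  'c' x 1 => "c1"
Compressed: "a4b2c2b1c1b1c1"
Compressed length: 14

14


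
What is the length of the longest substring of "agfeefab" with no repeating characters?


Input: "agfeefab"
Sliding window (track last position of each char):
  Position 0 ('a'): window [0,0] length 1 -- new best
  Position 1 ('g'): window [0,1] length 2 -- new best
  Position 2 ('f'): window [0,2] length 3 -- new best
  Position 3 ('e'): window [0,3] length 4 -- new best
  Position 4 ('e'): repeat (last at 3), move window start to 4
  Position 4 ('e'): window [4,4] length 1
  Position 5 ('f'): window [4,5] length 2
  Position 6 ('a'): window [4,6] length 3
  Position 7 ('b'): window [4,7] length 4
Longest substring with no repeats: "agfe" with length 4

4


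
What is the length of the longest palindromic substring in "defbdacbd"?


Input: "defbdacbd"
Checking substrings for palindromes:
  No multi-char palindromic substrings found
Longest palindromic substring: "d" with length 1

1


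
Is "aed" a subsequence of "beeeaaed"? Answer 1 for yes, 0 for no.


Check if "aed" is a subsequence of "beeeaaed"
Greedy scan:
  Position 0 ('b'): no match needed
  Position 1 ('e'): no match needed
  Position 2 ('e'): no match needed
  Position 3 ('e'): no match needed
  Position 4 ('a'): matches sub[0] = 'a'
  Position 5 ('a'): no match needed
  Position 6 ('e'): matches sub[1] = 'e'
  Position 7 ('d'): matches sub[2] = 'd'
All 3 characters matched => is a subsequence

1


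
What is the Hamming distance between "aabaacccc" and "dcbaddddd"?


Comparing "aabaacccc" and "dcbaddddd" position by position:
  Position 0: 'a' vs 'd' => differ
  Position 1: 'a' vs 'c' => differ
  Position 2: 'b' vs 'b' => same
  Position 3: 'a' vs 'a' => same
  Position 4: 'a' vs 'd' => differ
  Position 5: 'c' vs 'd' => differ
  Position 6: 'c' vs 'd' => differ
  Position 7: 'c' vs 'd' => differ
  Position 8: 'c' vs 'd' => differ
Total differences (Hamming distance): 7

7


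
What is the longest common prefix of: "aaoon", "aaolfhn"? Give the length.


Words: aaoon, aaolfhn
  Position 0: all 'a' => match
  Position 1: all 'a' => match
  Position 2: all 'o' => match
  Position 3: ('o', 'l') => mismatch, stop
LCP = "aao" (length 3)

3


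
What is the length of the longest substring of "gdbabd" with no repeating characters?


Input: "gdbabd"
Sliding window (track last position of each char):
  Position 0 ('g'): window [0,0] length 1 -- new best
  Position 1 ('d'): window [0,1] length 2 -- new best
  Position 2 ('b'): window [0,2] length 3 -- new best
  Position 3 ('a'): window [0,3] length 4 -- new best
  Position 4 ('b'): repeat (last at 2), move window start to 3
  Position 4 ('b'): window [3,4] length 2
  Position 5 ('d'): window [3,5] length 3
Longest substring with no repeats: "gdba" with length 4

4


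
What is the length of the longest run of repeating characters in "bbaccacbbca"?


Input: "bbaccacbbca"
Scanning for longest run:
  Position 1 ('b'): continues run of 'b', length=2
  Position 2 ('a'): new char, reset run to 1
  Position 3 ('c'): new char, reset run to 1
  Position 4 ('c'): continues run of 'c', length=2
  Position 5 ('a'): new char, reset run to 1
  Position 6 ('c'): new char, reset run to 1
  Position 7 ('b'): new char, reset run to 1
  Position 8 ('b'): continues run of 'b', length=2
  Position 9 ('c'): new char, reset run to 1
  Position 10 ('a'): new char, reset run to 1
Longest run: 'b' with length 2

2


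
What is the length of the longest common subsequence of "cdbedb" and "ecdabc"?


LCS of "cdbedb" and "ecdabc"
DP table:
           e    c    d    a    b    c
      0    0    0    0    0    0    0
  c   0    0    1    1    1    1    1
  d   0    0    1    2    2    2    2
  b   0    0    1    2    2    3    3
  e   0    1    1    2    2    3    3
  d   0    1    1    2    2    3    3
  b   0    1    1    2    2    3    3
LCS length = dp[6][6] = 3

3


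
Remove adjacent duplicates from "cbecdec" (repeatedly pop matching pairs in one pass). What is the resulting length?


Input: cbecdec
Stack-based adjacent duplicate removal:
  Read 'c': push. Stack: c
  Read 'b': push. Stack: cb
  Read 'e': push. Stack: cbe
  Read 'c': push. Stack: cbec
  Read 'd': push. Stack: cbecd
  Read 'e': push. Stack: cbecde
  Read 'c': push. Stack: cbecdec
Final stack: "cbecdec" (length 7)

7


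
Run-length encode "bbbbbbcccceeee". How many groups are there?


Input: bbbbbbcccceeee
Scanning for consecutive runs:
  Group 1: 'b' x 6 (positions 0-5)
  Group 2: 'c' x 4 (positions 6-9)
  Group 3: 'e' x 4 (positions 10-13)
Total groups: 3

3


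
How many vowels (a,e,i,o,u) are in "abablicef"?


Input: abablicef
Checking each character:
  'a' at position 0: vowel (running total: 1)
  'b' at position 1: consonant
  'a' at position 2: vowel (running total: 2)
  'b' at position 3: consonant
  'l' at position 4: consonant
  'i' at position 5: vowel (running total: 3)
  'c' at position 6: consonant
  'e' at position 7: vowel (running total: 4)
  'f' at position 8: consonant
Total vowels: 4

4


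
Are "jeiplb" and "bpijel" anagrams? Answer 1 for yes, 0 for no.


Strings: "jeiplb", "bpijel"
Sorted first:  beijlp
Sorted second: beijlp
Sorted forms match => anagrams

1


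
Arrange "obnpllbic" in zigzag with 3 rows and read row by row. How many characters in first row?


Zigzag "obnpllbic" into 3 rows:
Placing characters:
  'o' => row 0
  'b' => row 1
  'n' => row 2
  'p' => row 1
  'l' => row 0
  'l' => row 1
  'b' => row 2
  'i' => row 1
  'c' => row 0
Rows:
  Row 0: "olc"
  Row 1: "bpli"
  Row 2: "nb"
First row length: 3

3


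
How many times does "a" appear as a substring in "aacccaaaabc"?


Searching for "a" in "aacccaaaabc"
Scanning each position:
  Position 0: "a" => MATCH
  Position 1: "a" => MATCH
  Position 2: "c" => no
  Position 3: "c" => no
  Position 4: "c" => no
  Position 5: "a" => MATCH
  Position 6: "a" => MATCH
  Position 7: "a" => MATCH
  Position 8: "a" => MATCH
  Position 9: "b" => no
  Position 10: "c" => no
Total occurrences: 6

6


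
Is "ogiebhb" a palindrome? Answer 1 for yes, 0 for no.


Input: ogiebhb
Reversed: bhbeigo
  Compare pos 0 ('o') with pos 6 ('b'): MISMATCH
  Compare pos 1 ('g') with pos 5 ('h'): MISMATCH
  Compare pos 2 ('i') with pos 4 ('b'): MISMATCH
Result: not a palindrome

0


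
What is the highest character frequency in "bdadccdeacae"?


Input: bdadccdeacae
Character counts:
  'a': 3
  'b': 1
  'c': 3
  'd': 3
  'e': 2
Maximum frequency: 3

3


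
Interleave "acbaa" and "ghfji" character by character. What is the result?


Interleaving "acbaa" and "ghfji":
  Position 0: 'a' from first, 'g' from second => "ag"
  Position 1: 'c' from first, 'h' from second => "ch"
  Position 2: 'b' from first, 'f' from second => "bf"
  Position 3: 'a' from first, 'j' from second => "aj"
  Position 4: 'a' from first, 'i' from second => "ai"
Result: agchbfajai

agchbfajai


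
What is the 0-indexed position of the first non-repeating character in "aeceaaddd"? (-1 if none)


Input: aeceaaddd
Character frequencies:
  'a': 3
  'c': 1
  'd': 3
  'e': 2
Scanning left to right for freq == 1:
  Position 0 ('a'): freq=3, skip
  Position 1 ('e'): freq=2, skip
  Position 2 ('c'): unique! => answer = 2

2


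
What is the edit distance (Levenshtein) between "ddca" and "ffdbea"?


Computing edit distance: "ddca" -> "ffdbea"
DP table:
           f    f    d    b    e    a
      0    1    2    3    4    5    6
  d   1    1    2    2    3    4    5
  d   2    2    2    2    3    4    5
  c   3    3    3    3    3    4    5
  a   4    4    4    4    4    4    4
Edit distance = dp[4][6] = 4

4


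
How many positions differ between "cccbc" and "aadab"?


Comparing "cccbc" and "aadab" position by position:
  Position 0: 'c' vs 'a' => DIFFER
  Position 1: 'c' vs 'a' => DIFFER
  Position 2: 'c' vs 'd' => DIFFER
  Position 3: 'b' vs 'a' => DIFFER
  Position 4: 'c' vs 'b' => DIFFER
Positions that differ: 5

5


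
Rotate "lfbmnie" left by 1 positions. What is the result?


Input: "lfbmnie", rotate left by 1
First 1 characters: "l"
Remaining characters: "fbmnie"
Concatenate remaining + first: "fbmnie" + "l" = "fbmniel"

fbmniel


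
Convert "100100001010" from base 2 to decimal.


Input: "100100001010" in base 2
Positional expansion:
  Digit '1' (value 1) x 2^11 = 2048
  Digit '0' (value 0) x 2^10 = 0
  Digit '0' (value 0) x 2^9 = 0
  Digit '1' (value 1) x 2^8 = 256
  Digit '0' (value 0) x 2^7 = 0
  Digit '0' (value 0) x 2^6 = 0
  Digit '0' (value 0) x 2^5 = 0
  Digit '0' (value 0) x 2^4 = 0
  Digit '1' (value 1) x 2^3 = 8
  Digit '0' (value 0) x 2^2 = 0
  Digit '1' (value 1) x 2^1 = 2
  Digit '0' (value 0) x 2^0 = 0
Sum = 2314

2314


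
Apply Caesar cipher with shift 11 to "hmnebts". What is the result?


Caesar cipher: shift "hmnebts" by 11
  'h' (pos 7) + 11 = pos 18 = 's'
  'm' (pos 12) + 11 = pos 23 = 'x'
  'n' (pos 13) + 11 = pos 24 = 'y'
  'e' (pos 4) + 11 = pos 15 = 'p'
  'b' (pos 1) + 11 = pos 12 = 'm'
  't' (pos 19) + 11 = pos 4 = 'e'
  's' (pos 18) + 11 = pos 3 = 'd'
Result: sxypmed

sxypmed


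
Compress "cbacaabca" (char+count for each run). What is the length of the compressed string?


Input: cbacaabca
Runs:
  'c' x 1 => "c1"
  'b' x 1 => "b1"
  'a' x 1 => "a1"
  'c' x 1 => "c1"
  'a' x 2 => "a2"
  'b' x 1 => "b1"
  'c' x 1 => "c1"
  'a' x 1 => "a1"
Compressed: "c1b1a1c1a2b1c1a1"
Compressed length: 16

16


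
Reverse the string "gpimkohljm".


Input: gpimkohljm
Reading characters right to left:
  Position 9: 'm'
  Position 8: 'j'
  Position 7: 'l'
  Position 6: 'h'
  Position 5: 'o'
  Position 4: 'k'
  Position 3: 'm'
  Position 2: 'i'
  Position 1: 'p'
  Position 0: 'g'
Reversed: mjlhokmipg

mjlhokmipg


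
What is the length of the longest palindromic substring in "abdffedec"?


Input: "abdffedec"
Checking substrings for palindromes:
  [5:8] "ede" (len 3) => palindrome
  [3:5] "ff" (len 2) => palindrome
Longest palindromic substring: "ede" with length 3

3


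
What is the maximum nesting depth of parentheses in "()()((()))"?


Input: "()()((()))"
Tracking depth:
  Position 0 '(': depth becomes 1
  Position 1 ')': depth becomes 0
  Position 2 '(': depth becomes 1
  Position 3 ')': depth becomes 0
  Position 4 '(': depth becomes 1
  Position 5 '(': depth becomes 2
  Position 6 '(': depth becomes 3
  Position 7 ')': depth becomes 2
  Position 8 ')': depth becomes 1
  Position 9 ')': depth becomes 0
Maximum depth reached: 3

3


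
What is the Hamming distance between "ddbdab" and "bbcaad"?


Comparing "ddbdab" and "bbcaad" position by position:
  Position 0: 'd' vs 'b' => differ
  Position 1: 'd' vs 'b' => differ
  Position 2: 'b' vs 'c' => differ
  Position 3: 'd' vs 'a' => differ
  Position 4: 'a' vs 'a' => same
  Position 5: 'b' vs 'd' => differ
Total differences (Hamming distance): 5

5


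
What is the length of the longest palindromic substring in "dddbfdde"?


Input: "dddbfdde"
Checking substrings for palindromes:
  [0:3] "ddd" (len 3) => palindrome
  [0:2] "dd" (len 2) => palindrome
  [1:3] "dd" (len 2) => palindrome
  [5:7] "dd" (len 2) => palindrome
Longest palindromic substring: "ddd" with length 3

3


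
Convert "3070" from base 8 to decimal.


Input: "3070" in base 8
Positional expansion:
  Digit '3' (value 3) x 8^3 = 1536
  Digit '0' (value 0) x 8^2 = 0
  Digit '7' (value 7) x 8^1 = 56
  Digit '0' (value 0) x 8^0 = 0
Sum = 1592

1592


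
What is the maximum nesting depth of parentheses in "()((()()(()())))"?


Input: "()((()()(()())))"
Tracking depth:
  Position 0 '(': depth becomes 1
  Position 1 ')': depth becomes 0
  Position 2 '(': depth becomes 1
  Position 3 '(': depth becomes 2
  Position 4 '(': depth becomes 3
  Position 5 ')': depth becomes 2
  Position 6 '(': depth becomes 3
  Position 7 ')': depth becomes 2
  Position 8 '(': depth becomes 3
  Position 9 '(': depth becomes 4
  Position 10 ')': depth becomes 3
  Position 11 '(': depth becomes 4
  Position 12 ')': depth becomes 3
  Position 13 ')': depth becomes 2
  Position 14 ')': depth becomes 1
  Position 15 ')': depth becomes 0
Maximum depth reached: 4

4


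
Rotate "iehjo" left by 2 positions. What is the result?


Input: "iehjo", rotate left by 2
First 2 characters: "ie"
Remaining characters: "hjo"
Concatenate remaining + first: "hjo" + "ie" = "hjoie"

hjoie


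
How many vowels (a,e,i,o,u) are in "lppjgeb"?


Input: lppjgeb
Checking each character:
  'l' at position 0: consonant
  'p' at position 1: consonant
  'p' at position 2: consonant
  'j' at position 3: consonant
  'g' at position 4: consonant
  'e' at position 5: vowel (running total: 1)
  'b' at position 6: consonant
Total vowels: 1

1


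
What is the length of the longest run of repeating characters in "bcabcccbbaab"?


Input: "bcabcccbbaab"
Scanning for longest run:
  Position 1 ('c'): new char, reset run to 1
  Position 2 ('a'): new char, reset run to 1
  Position 3 ('b'): new char, reset run to 1
  Position 4 ('c'): new char, reset run to 1
  Position 5 ('c'): continues run of 'c', length=2
  Position 6 ('c'): continues run of 'c', length=3
  Position 7 ('b'): new char, reset run to 1
  Position 8 ('b'): continues run of 'b', length=2
  Position 9 ('a'): new char, reset run to 1
  Position 10 ('a'): continues run of 'a', length=2
  Position 11 ('b'): new char, reset run to 1
Longest run: 'c' with length 3

3


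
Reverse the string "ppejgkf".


Input: ppejgkf
Reading characters right to left:
  Position 6: 'f'
  Position 5: 'k'
  Position 4: 'g'
  Position 3: 'j'
  Position 2: 'e'
  Position 1: 'p'
  Position 0: 'p'
Reversed: fkgjepp

fkgjepp


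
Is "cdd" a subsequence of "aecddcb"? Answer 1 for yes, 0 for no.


Check if "cdd" is a subsequence of "aecddcb"
Greedy scan:
  Position 0 ('a'): no match needed
  Position 1 ('e'): no match needed
  Position 2 ('c'): matches sub[0] = 'c'
  Position 3 ('d'): matches sub[1] = 'd'
  Position 4 ('d'): matches sub[2] = 'd'
  Position 5 ('c'): no match needed
  Position 6 ('b'): no match needed
All 3 characters matched => is a subsequence

1


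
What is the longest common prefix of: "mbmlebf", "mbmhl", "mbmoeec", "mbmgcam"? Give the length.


Words: mbmlebf, mbmhl, mbmoeec, mbmgcam
  Position 0: all 'm' => match
  Position 1: all 'b' => match
  Position 2: all 'm' => match
  Position 3: ('l', 'h', 'o', 'g') => mismatch, stop
LCP = "mbm" (length 3)

3


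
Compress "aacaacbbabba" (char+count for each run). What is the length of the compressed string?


Input: aacaacbbabba
Runs:
  'a' x 2 => "a2"
  'c' x 1 => "c1"
  'a' x 2 => "a2"
  'c' x 1 => "c1"
  'b' x 2 => "b2"
  'a' x 1 => "a1"
  'b' x 2 => "b2"
  'a' x 1 => "a1"
Compressed: "a2c1a2c1b2a1b2a1"
Compressed length: 16

16


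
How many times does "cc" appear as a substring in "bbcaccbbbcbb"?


Searching for "cc" in "bbcaccbbbcbb"
Scanning each position:
  Position 0: "bb" => no
  Position 1: "bc" => no
  Position 2: "ca" => no
  Position 3: "ac" => no
  Position 4: "cc" => MATCH
  Position 5: "cb" => no
  Position 6: "bb" => no
  Position 7: "bb" => no
  Position 8: "bc" => no
  Position 9: "cb" => no
  Position 10: "bb" => no
Total occurrences: 1

1


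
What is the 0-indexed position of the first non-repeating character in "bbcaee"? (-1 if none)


Input: bbcaee
Character frequencies:
  'a': 1
  'b': 2
  'c': 1
  'e': 2
Scanning left to right for freq == 1:
  Position 0 ('b'): freq=2, skip
  Position 1 ('b'): freq=2, skip
  Position 2 ('c'): unique! => answer = 2

2


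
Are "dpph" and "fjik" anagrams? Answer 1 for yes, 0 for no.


Strings: "dpph", "fjik"
Sorted first:  dhpp
Sorted second: fijk
Differ at position 0: 'd' vs 'f' => not anagrams

0


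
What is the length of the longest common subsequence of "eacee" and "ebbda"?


LCS of "eacee" and "ebbda"
DP table:
           e    b    b    d    a
      0    0    0    0    0    0
  e   0    1    1    1    1    1
  a   0    1    1    1    1    2
  c   0    1    1    1    1    2
  e   0    1    1    1    1    2
  e   0    1    1    1    1    2
LCS length = dp[5][5] = 2

2


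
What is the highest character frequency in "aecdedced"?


Input: aecdedced
Character counts:
  'a': 1
  'c': 2
  'd': 3
  'e': 3
Maximum frequency: 3

3


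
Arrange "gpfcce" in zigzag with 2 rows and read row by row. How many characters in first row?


Zigzag "gpfcce" into 2 rows:
Placing characters:
  'g' => row 0
  'p' => row 1
  'f' => row 0
  'c' => row 1
  'c' => row 0
  'e' => row 1
Rows:
  Row 0: "gfc"
  Row 1: "pce"
First row length: 3

3


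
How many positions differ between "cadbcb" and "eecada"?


Comparing "cadbcb" and "eecada" position by position:
  Position 0: 'c' vs 'e' => DIFFER
  Position 1: 'a' vs 'e' => DIFFER
  Position 2: 'd' vs 'c' => DIFFER
  Position 3: 'b' vs 'a' => DIFFER
  Position 4: 'c' vs 'd' => DIFFER
  Position 5: 'b' vs 'a' => DIFFER
Positions that differ: 6

6


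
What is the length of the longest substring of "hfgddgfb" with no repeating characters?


Input: "hfgddgfb"
Sliding window (track last position of each char):
  Position 0 ('h'): window [0,0] length 1 -- new best
  Position 1 ('f'): window [0,1] length 2 -- new best
  Position 2 ('g'): window [0,2] length 3 -- new best
  Position 3 ('d'): window [0,3] length 4 -- new best
  Position 4 ('d'): repeat (last at 3), move window start to 4
  Position 4 ('d'): window [4,4] length 1
  Position 5 ('g'): window [4,5] length 2
  Position 6 ('f'): window [4,6] length 3
  Position 7 ('b'): window [4,7] length 4
Longest substring with no repeats: "hfgd" with length 4

4


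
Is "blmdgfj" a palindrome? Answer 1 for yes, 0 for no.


Input: blmdgfj
Reversed: jfgdmlb
  Compare pos 0 ('b') with pos 6 ('j'): MISMATCH
  Compare pos 1 ('l') with pos 5 ('f'): MISMATCH
  Compare pos 2 ('m') with pos 4 ('g'): MISMATCH
Result: not a palindrome

0


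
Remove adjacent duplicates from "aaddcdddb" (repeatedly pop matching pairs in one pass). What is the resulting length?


Input: aaddcdddb
Stack-based adjacent duplicate removal:
  Read 'a': push. Stack: a
  Read 'a': matches stack top 'a' => pop. Stack: (empty)
  Read 'd': push. Stack: d
  Read 'd': matches stack top 'd' => pop. Stack: (empty)
  Read 'c': push. Stack: c
  Read 'd': push. Stack: cd
  Read 'd': matches stack top 'd' => pop. Stack: c
  Read 'd': push. Stack: cd
  Read 'b': push. Stack: cdb
Final stack: "cdb" (length 3)

3


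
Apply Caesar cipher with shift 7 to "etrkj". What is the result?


Caesar cipher: shift "etrkj" by 7
  'e' (pos 4) + 7 = pos 11 = 'l'
  't' (pos 19) + 7 = pos 0 = 'a'
  'r' (pos 17) + 7 = pos 24 = 'y'
  'k' (pos 10) + 7 = pos 17 = 'r'
  'j' (pos 9) + 7 = pos 16 = 'q'
Result: layrq

layrq


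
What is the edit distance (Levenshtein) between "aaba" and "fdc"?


Computing edit distance: "aaba" -> "fdc"
DP table:
           f    d    c
      0    1    2    3
  a   1    1    2    3
  a   2    2    2    3
  b   3    3    3    3
  a   4    4    4    4
Edit distance = dp[4][3] = 4

4


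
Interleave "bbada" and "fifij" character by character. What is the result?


Interleaving "bbada" and "fifij":
  Position 0: 'b' from first, 'f' from second => "bf"
  Position 1: 'b' from first, 'i' from second => "bi"
  Position 2: 'a' from first, 'f' from second => "af"
  Position 3: 'd' from first, 'i' from second => "di"
  Position 4: 'a' from first, 'j' from second => "aj"
Result: bfbiafdiaj

bfbiafdiaj


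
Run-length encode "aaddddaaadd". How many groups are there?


Input: aaddddaaadd
Scanning for consecutive runs:
  Group 1: 'a' x 2 (positions 0-1)
  Group 2: 'd' x 4 (positions 2-5)
  Group 3: 'a' x 3 (positions 6-8)
  Group 4: 'd' x 2 (positions 9-10)
Total groups: 4

4


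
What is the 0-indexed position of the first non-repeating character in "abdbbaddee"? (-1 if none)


Input: abdbbaddee
Character frequencies:
  'a': 2
  'b': 3
  'd': 3
  'e': 2
Scanning left to right for freq == 1:
  Position 0 ('a'): freq=2, skip
  Position 1 ('b'): freq=3, skip
  Position 2 ('d'): freq=3, skip
  Position 3 ('b'): freq=3, skip
  Position 4 ('b'): freq=3, skip
  Position 5 ('a'): freq=2, skip
  Position 6 ('d'): freq=3, skip
  Position 7 ('d'): freq=3, skip
  Position 8 ('e'): freq=2, skip
  Position 9 ('e'): freq=2, skip
  No unique character found => answer = -1

-1


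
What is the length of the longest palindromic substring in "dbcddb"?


Input: "dbcddb"
Checking substrings for palindromes:
  [3:5] "dd" (len 2) => palindrome
Longest palindromic substring: "dd" with length 2

2


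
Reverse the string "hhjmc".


Input: hhjmc
Reading characters right to left:
  Position 4: 'c'
  Position 3: 'm'
  Position 2: 'j'
  Position 1: 'h'
  Position 0: 'h'
Reversed: cmjhh

cmjhh


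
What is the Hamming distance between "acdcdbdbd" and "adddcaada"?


Comparing "acdcdbdbd" and "adddcaada" position by position:
  Position 0: 'a' vs 'a' => same
  Position 1: 'c' vs 'd' => differ
  Position 2: 'd' vs 'd' => same
  Position 3: 'c' vs 'd' => differ
  Position 4: 'd' vs 'c' => differ
  Position 5: 'b' vs 'a' => differ
  Position 6: 'd' vs 'a' => differ
  Position 7: 'b' vs 'd' => differ
  Position 8: 'd' vs 'a' => differ
Total differences (Hamming distance): 7

7


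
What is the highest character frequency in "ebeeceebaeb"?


Input: ebeeceebaeb
Character counts:
  'a': 1
  'b': 3
  'c': 1
  'e': 6
Maximum frequency: 6

6


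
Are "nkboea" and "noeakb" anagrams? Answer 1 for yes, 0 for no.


Strings: "nkboea", "noeakb"
Sorted first:  abekno
Sorted second: abekno
Sorted forms match => anagrams

1


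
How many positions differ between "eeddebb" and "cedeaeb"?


Comparing "eeddebb" and "cedeaeb" position by position:
  Position 0: 'e' vs 'c' => DIFFER
  Position 1: 'e' vs 'e' => same
  Position 2: 'd' vs 'd' => same
  Position 3: 'd' vs 'e' => DIFFER
  Position 4: 'e' vs 'a' => DIFFER
  Position 5: 'b' vs 'e' => DIFFER
  Position 6: 'b' vs 'b' => same
Positions that differ: 4

4


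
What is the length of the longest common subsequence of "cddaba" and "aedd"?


LCS of "cddaba" and "aedd"
DP table:
           a    e    d    d
      0    0    0    0    0
  c   0    0    0    0    0
  d   0    0    0    1    1
  d   0    0    0    1    2
  a   0    1    1    1    2
  b   0    1    1    1    2
  a   0    1    1    1    2
LCS length = dp[6][4] = 2

2


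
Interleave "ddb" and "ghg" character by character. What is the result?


Interleaving "ddb" and "ghg":
  Position 0: 'd' from first, 'g' from second => "dg"
  Position 1: 'd' from first, 'h' from second => "dh"
  Position 2: 'b' from first, 'g' from second => "bg"
Result: dgdhbg

dgdhbg


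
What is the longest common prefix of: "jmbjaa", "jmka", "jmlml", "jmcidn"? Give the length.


Words: jmbjaa, jmka, jmlml, jmcidn
  Position 0: all 'j' => match
  Position 1: all 'm' => match
  Position 2: ('b', 'k', 'l', 'c') => mismatch, stop
LCP = "jm" (length 2)

2


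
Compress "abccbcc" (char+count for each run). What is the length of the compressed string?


Input: abccbcc
Runs:
  'a' x 1 => "a1"
  'b' x 1 => "b1"
  'c' x 2 => "c2"
  'b' x 1 => "b1"
  'c' x 2 => "c2"
Compressed: "a1b1c2b1c2"
Compressed length: 10

10


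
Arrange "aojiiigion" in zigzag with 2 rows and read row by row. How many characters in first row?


Zigzag "aojiiigion" into 2 rows:
Placing characters:
  'a' => row 0
  'o' => row 1
  'j' => row 0
  'i' => row 1
  'i' => row 0
  'i' => row 1
  'g' => row 0
  'i' => row 1
  'o' => row 0
  'n' => row 1
Rows:
  Row 0: "ajigo"
  Row 1: "oiiin"
First row length: 5

5


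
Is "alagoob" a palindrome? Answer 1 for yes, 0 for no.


Input: alagoob
Reversed: boogala
  Compare pos 0 ('a') with pos 6 ('b'): MISMATCH
  Compare pos 1 ('l') with pos 5 ('o'): MISMATCH
  Compare pos 2 ('a') with pos 4 ('o'): MISMATCH
Result: not a palindrome

0


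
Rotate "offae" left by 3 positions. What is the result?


Input: "offae", rotate left by 3
First 3 characters: "off"
Remaining characters: "ae"
Concatenate remaining + first: "ae" + "off" = "aeoff"

aeoff


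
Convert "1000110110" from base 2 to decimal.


Input: "1000110110" in base 2
Positional expansion:
  Digit '1' (value 1) x 2^9 = 512
  Digit '0' (value 0) x 2^8 = 0
  Digit '0' (value 0) x 2^7 = 0
  Digit '0' (value 0) x 2^6 = 0
  Digit '1' (value 1) x 2^5 = 32
  Digit '1' (value 1) x 2^4 = 16
  Digit '0' (value 0) x 2^3 = 0
  Digit '1' (value 1) x 2^2 = 4
  Digit '1' (value 1) x 2^1 = 2
  Digit '0' (value 0) x 2^0 = 0
Sum = 566

566


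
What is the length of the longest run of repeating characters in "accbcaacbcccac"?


Input: "accbcaacbcccac"
Scanning for longest run:
  Position 1 ('c'): new char, reset run to 1
  Position 2 ('c'): continues run of 'c', length=2
  Position 3 ('b'): new char, reset run to 1
  Position 4 ('c'): new char, reset run to 1
  Position 5 ('a'): new char, reset run to 1
  Position 6 ('a'): continues run of 'a', length=2
  Position 7 ('c'): new char, reset run to 1
  Position 8 ('b'): new char, reset run to 1
  Position 9 ('c'): new char, reset run to 1
  Position 10 ('c'): continues run of 'c', length=2
  Position 11 ('c'): continues run of 'c', length=3
  Position 12 ('a'): new char, reset run to 1
  Position 13 ('c'): new char, reset run to 1
Longest run: 'c' with length 3

3


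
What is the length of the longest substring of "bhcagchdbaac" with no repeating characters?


Input: "bhcagchdbaac"
Sliding window (track last position of each char):
  Position 0 ('b'): window [0,0] length 1 -- new best
  Position 1 ('h'): window [0,1] length 2 -- new best
  Position 2 ('c'): window [0,2] length 3 -- new best
  Position 3 ('a'): window [0,3] length 4 -- new best
  Position 4 ('g'): window [0,4] length 5 -- new best
  Position 5 ('c'): repeat (last at 2), move window start to 3
  Position 5 ('c'): window [3,5] length 3
  Position 6 ('h'): window [3,6] length 4
  Position 7 ('d'): window [3,7] length 5
  Position 8 ('b'): window [3,8] length 6 -- new best
  Position 9 ('a'): repeat (last at 3), move window start to 4
  Position 9 ('a'): window [4,9] length 6
  Position 10 ('a'): repeat (last at 9), move window start to 10
  Position 10 ('a'): window [10,10] length 1
  Position 11 ('c'): window [10,11] length 2
Longest substring with no repeats: "agchdb" with length 6

6


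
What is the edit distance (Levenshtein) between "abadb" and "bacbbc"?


Computing edit distance: "abadb" -> "bacbbc"
DP table:
           b    a    c    b    b    c
      0    1    2    3    4    5    6
  a   1    1    1    2    3    4    5
  b   2    1    2    2    2    3    4
  a   3    2    1    2    3    3    4
  d   4    3    2    2    3    4    4
  b   5    4    3    3    2    3    4
Edit distance = dp[5][6] = 4

4


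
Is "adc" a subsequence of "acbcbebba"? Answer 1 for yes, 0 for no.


Check if "adc" is a subsequence of "acbcbebba"
Greedy scan:
  Position 0 ('a'): matches sub[0] = 'a'
  Position 1 ('c'): no match needed
  Position 2 ('b'): no match needed
  Position 3 ('c'): no match needed
  Position 4 ('b'): no match needed
  Position 5 ('e'): no match needed
  Position 6 ('b'): no match needed
  Position 7 ('b'): no match needed
  Position 8 ('a'): no match needed
Only matched 1/3 characters => not a subsequence

0


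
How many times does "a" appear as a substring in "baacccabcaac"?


Searching for "a" in "baacccabcaac"
Scanning each position:
  Position 0: "b" => no
  Position 1: "a" => MATCH
  Position 2: "a" => MATCH
  Position 3: "c" => no
  Position 4: "c" => no
  Position 5: "c" => no
  Position 6: "a" => MATCH
  Position 7: "b" => no
  Position 8: "c" => no
  Position 9: "a" => MATCH
  Position 10: "a" => MATCH
  Position 11: "c" => no
Total occurrences: 5

5


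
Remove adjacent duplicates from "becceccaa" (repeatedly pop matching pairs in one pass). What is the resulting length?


Input: becceccaa
Stack-based adjacent duplicate removal:
  Read 'b': push. Stack: b
  Read 'e': push. Stack: be
  Read 'c': push. Stack: bec
  Read 'c': matches stack top 'c' => pop. Stack: be
  Read 'e': matches stack top 'e' => pop. Stack: b
  Read 'c': push. Stack: bc
  Read 'c': matches stack top 'c' => pop. Stack: b
  Read 'a': push. Stack: ba
  Read 'a': matches stack top 'a' => pop. Stack: b
Final stack: "b" (length 1)

1


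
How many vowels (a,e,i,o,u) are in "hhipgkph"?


Input: hhipgkph
Checking each character:
  'h' at position 0: consonant
  'h' at position 1: consonant
  'i' at position 2: vowel (running total: 1)
  'p' at position 3: consonant
  'g' at position 4: consonant
  'k' at position 5: consonant
  'p' at position 6: consonant
  'h' at position 7: consonant
Total vowels: 1

1


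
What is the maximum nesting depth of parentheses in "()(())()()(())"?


Input: "()(())()()(())"
Tracking depth:
  Position 0 '(': depth becomes 1
  Position 1 ')': depth becomes 0
  Position 2 '(': depth becomes 1
  Position 3 '(': depth becomes 2
  Position 4 ')': depth becomes 1
  Position 5 ')': depth becomes 0
  Position 6 '(': depth becomes 1
  Position 7 ')': depth becomes 0
  Position 8 '(': depth becomes 1
  Position 9 ')': depth becomes 0
  Position 10 '(': depth becomes 1
  Position 11 '(': depth becomes 2
  Position 12 ')': depth becomes 1
  Position 13 ')': depth becomes 0
Maximum depth reached: 2

2


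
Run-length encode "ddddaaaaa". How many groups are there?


Input: ddddaaaaa
Scanning for consecutive runs:
  Group 1: 'd' x 4 (positions 0-3)
  Group 2: 'a' x 5 (positions 4-8)
Total groups: 2

2


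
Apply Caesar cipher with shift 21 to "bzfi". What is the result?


Caesar cipher: shift "bzfi" by 21
  'b' (pos 1) + 21 = pos 22 = 'w'
  'z' (pos 25) + 21 = pos 20 = 'u'
  'f' (pos 5) + 21 = pos 0 = 'a'
  'i' (pos 8) + 21 = pos 3 = 'd'
Result: wuad

wuad


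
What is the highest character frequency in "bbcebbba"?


Input: bbcebbba
Character counts:
  'a': 1
  'b': 5
  'c': 1
  'e': 1
Maximum frequency: 5

5


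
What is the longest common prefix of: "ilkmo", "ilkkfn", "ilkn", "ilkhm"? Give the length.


Words: ilkmo, ilkkfn, ilkn, ilkhm
  Position 0: all 'i' => match
  Position 1: all 'l' => match
  Position 2: all 'k' => match
  Position 3: ('m', 'k', 'n', 'h') => mismatch, stop
LCP = "ilk" (length 3)

3


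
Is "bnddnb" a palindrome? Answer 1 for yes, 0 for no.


Input: bnddnb
Reversed: bnddnb
  Compare pos 0 ('b') with pos 5 ('b'): match
  Compare pos 1 ('n') with pos 4 ('n'): match
  Compare pos 2 ('d') with pos 3 ('d'): match
Result: palindrome

1


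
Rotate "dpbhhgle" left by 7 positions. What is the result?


Input: "dpbhhgle", rotate left by 7
First 7 characters: "dpbhhgl"
Remaining characters: "e"
Concatenate remaining + first: "e" + "dpbhhgl" = "edpbhhgl"

edpbhhgl


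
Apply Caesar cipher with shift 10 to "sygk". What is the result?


Caesar cipher: shift "sygk" by 10
  's' (pos 18) + 10 = pos 2 = 'c'
  'y' (pos 24) + 10 = pos 8 = 'i'
  'g' (pos 6) + 10 = pos 16 = 'q'
  'k' (pos 10) + 10 = pos 20 = 'u'
Result: ciqu

ciqu


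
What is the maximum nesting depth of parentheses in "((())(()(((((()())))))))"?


Input: "((())(()(((((()())))))))"
Tracking depth:
  Position 0 '(': depth becomes 1
  Position 1 '(': depth becomes 2
  Position 2 '(': depth becomes 3
  Position 3 ')': depth becomes 2
  Position 4 ')': depth becomes 1
  Position 5 '(': depth becomes 2
  Position 6 '(': depth becomes 3
  Position 7 ')': depth becomes 2
  Position 8 '(': depth becomes 3
  Position 9 '(': depth becomes 4
  Position 10 '(': depth becomes 5
  Position 11 '(': depth becomes 6
  Position 12 '(': depth becomes 7
  Position 13 '(': depth becomes 8
  Position 14 ')': depth becomes 7
  Position 15 '(': depth becomes 8
  Position 16 ')': depth becomes 7
  Position 17 ')': depth becomes 6
  Position 18 ')': depth becomes 5
  Position 19 ')': depth becomes 4
  Position 20 ')': depth becomes 3
  Position 21 ')': depth becomes 2
  Position 22 ')': depth becomes 1
  Position 23 ')': depth becomes 0
Maximum depth reached: 8

8


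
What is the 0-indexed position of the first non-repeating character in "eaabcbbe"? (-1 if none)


Input: eaabcbbe
Character frequencies:
  'a': 2
  'b': 3
  'c': 1
  'e': 2
Scanning left to right for freq == 1:
  Position 0 ('e'): freq=2, skip
  Position 1 ('a'): freq=2, skip
  Position 2 ('a'): freq=2, skip
  Position 3 ('b'): freq=3, skip
  Position 4 ('c'): unique! => answer = 4

4


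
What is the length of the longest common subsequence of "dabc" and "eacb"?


LCS of "dabc" and "eacb"
DP table:
           e    a    c    b
      0    0    0    0    0
  d   0    0    0    0    0
  a   0    0    1    1    1
  b   0    0    1    1    2
  c   0    0    1    2    2
LCS length = dp[4][4] = 2

2


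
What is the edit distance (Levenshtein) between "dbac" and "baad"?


Computing edit distance: "dbac" -> "baad"
DP table:
           b    a    a    d
      0    1    2    3    4
  d   1    1    2    3    3
  b   2    1    2    3    4
  a   3    2    1    2    3
  c   4    3    2    2    3
Edit distance = dp[4][4] = 3

3


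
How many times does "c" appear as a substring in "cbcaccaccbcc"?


Searching for "c" in "cbcaccaccbcc"
Scanning each position:
  Position 0: "c" => MATCH
  Position 1: "b" => no
  Position 2: "c" => MATCH
  Position 3: "a" => no
  Position 4: "c" => MATCH
  Position 5: "c" => MATCH
  Position 6: "a" => no
  Position 7: "c" => MATCH
  Position 8: "c" => MATCH
  Position 9: "b" => no
  Position 10: "c" => MATCH
  Position 11: "c" => MATCH
Total occurrences: 8

8
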